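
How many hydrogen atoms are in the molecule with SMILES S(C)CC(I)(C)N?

10

Hydrogens are implicit in SMILES; fill each atom to its normal valence:
  2 × C: 3 H each → 6
  1 × C: 2 H
  1 × C: no H
  1 × I: no H
  1 × N: 2 H
  1 × S: no H
  Total hydrogens = 10.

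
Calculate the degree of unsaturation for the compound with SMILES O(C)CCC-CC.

Molecular formula from the SMILES: C6H14O.
DoU = (2C + 2 + N − H − X)/2 = (2·6 + 2 + 0 − 14 − 0)/2 = 0/2 = 0.
(Structurally: 0 ring(s) + 0 π bond(s) = 0.)

0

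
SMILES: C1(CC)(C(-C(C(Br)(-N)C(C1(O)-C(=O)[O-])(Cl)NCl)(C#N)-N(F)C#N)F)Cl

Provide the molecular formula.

Heavy atoms from the SMILES: 1 Br, 11 C, 3 Cl, 2 F, 5 N, 3 O.
Implicit hydrogens by atom environment:
  8 × C: no H
  3 × Cl: no H
  3 × N: no H
  2 × F: no H
  1 × Br: no H
  1 × C: 3 H
  1 × C: 2 H
  1 × C: 1 H
  1 × N: 2 H
  1 × N: 1 H
  1 × O: 1 H
  1 × O: no H
  1 × O (charge -1): no H
  Total hydrogens = 10.
Net charge -1.
Molecular formula: C11H10BrCl3F2N5O3-

C11H10BrCl3F2N5O3-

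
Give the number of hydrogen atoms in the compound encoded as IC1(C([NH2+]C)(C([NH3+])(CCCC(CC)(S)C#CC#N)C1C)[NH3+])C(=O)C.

30

Hydrogens are implicit in SMILES; fill each atom to its normal valence:
  8 × C: no H
  4 × C: 3 H each → 12
  4 × C: 2 H each → 8
  2 × N (charge +1): 3 H each → 6
  1 × C: 1 H
  1 × I: no H
  1 × N (charge +1): 2 H
  1 × N: no H
  1 × O: no H
  1 × S: 1 H
  Total hydrogens = 30.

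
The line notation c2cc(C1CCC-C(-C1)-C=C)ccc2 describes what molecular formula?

Heavy atoms from the SMILES: 14 C.
Implicit hydrogens by atom environment:
  5 × C: 2 H each → 10
  5 × C (aromatic): 1 H each → 5
  3 × C: 1 H each → 3
  1 × C (aromatic): no H
  Total hydrogens = 18.
Molecular formula: C14H18

C14H18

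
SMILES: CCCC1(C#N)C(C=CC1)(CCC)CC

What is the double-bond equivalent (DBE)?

Molecular formula from the SMILES: C14H23N.
DoU = (2C + 2 + N − H − X)/2 = (2·14 + 2 + 1 − 23 − 0)/2 = 8/2 = 4.
(Structurally: 1 ring(s) + 3 π bond(s) = 4.)

4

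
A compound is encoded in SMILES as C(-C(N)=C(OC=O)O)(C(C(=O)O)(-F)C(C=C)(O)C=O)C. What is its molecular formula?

Heavy atoms from the SMILES: 11 C, 1 F, 1 N, 7 O.
Implicit hydrogens by atom environment:
  5 × C: no H
  4 × C: 1 H each → 4
  4 × O: no H
  3 × O: 1 H each → 3
  1 × C: 3 H
  1 × C: 2 H
  1 × F: no H
  1 × N: 2 H
  Total hydrogens = 14.
Molecular formula: C11H14FNO7

C11H14FNO7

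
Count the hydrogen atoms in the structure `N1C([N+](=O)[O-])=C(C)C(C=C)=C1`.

Hydrogens are implicit in SMILES; fill each atom to its normal valence:
  3 × C (aromatic): no H
  1 × C: 3 H
  1 × C: 2 H
  1 × C (aromatic): 1 H
  1 × C: 1 H
  1 × N (aromatic): 1 H
  1 × N (charge +1): no H
  1 × O: no H
  1 × O (charge -1): no H
  Total hydrogens = 8.

8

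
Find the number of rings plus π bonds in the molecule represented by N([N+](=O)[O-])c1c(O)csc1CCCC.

Molecular formula from the SMILES: C8H12N2O3S.
DoU = (2C + 2 + N − H − X)/2 = (2·8 + 2 + 2 − 12 − 0)/2 = 8/2 = 4.
(Structurally: 1 ring(s) + 3 π bond(s) = 4.)

4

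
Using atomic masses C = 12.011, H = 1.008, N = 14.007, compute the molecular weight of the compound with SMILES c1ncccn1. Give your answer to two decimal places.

80.09

Molecular formula: C4H4N2.
M = 4×12.011 + 4×1.008 + 2×14.007 = 80.09 g/mol.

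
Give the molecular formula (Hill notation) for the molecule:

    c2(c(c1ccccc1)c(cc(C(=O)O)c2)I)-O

C13H9IO3

Heavy atoms from the SMILES: 13 C, 1 I, 3 O.
Implicit hydrogens by atom environment:
  7 × C (aromatic): 1 H each → 7
  5 × C (aromatic): no H
  2 × O: 1 H each → 2
  1 × C: no H
  1 × I: no H
  1 × O: no H
  Total hydrogens = 9.
Molecular formula: C13H9IO3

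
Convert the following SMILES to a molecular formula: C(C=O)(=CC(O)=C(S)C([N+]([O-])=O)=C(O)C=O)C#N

C9H6N2O6S

Heavy atoms from the SMILES: 9 C, 2 N, 6 O, 1 S.
Implicit hydrogens by atom environment:
  6 × C: no H
  3 × C: 1 H each → 3
  3 × O: no H
  2 × O: 1 H each → 2
  1 × N: no H
  1 × N (charge +1): no H
  1 × O (charge -1): no H
  1 × S: 1 H
  Total hydrogens = 6.
Molecular formula: C9H6N2O6S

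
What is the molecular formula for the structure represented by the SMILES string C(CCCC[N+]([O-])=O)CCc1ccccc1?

C13H19NO2

Heavy atoms from the SMILES: 13 C, 1 N, 2 O.
Implicit hydrogens by atom environment:
  7 × C: 2 H each → 14
  5 × C (aromatic): 1 H each → 5
  1 × C (aromatic): no H
  1 × N (charge +1): no H
  1 × O: no H
  1 × O (charge -1): no H
  Total hydrogens = 19.
Molecular formula: C13H19NO2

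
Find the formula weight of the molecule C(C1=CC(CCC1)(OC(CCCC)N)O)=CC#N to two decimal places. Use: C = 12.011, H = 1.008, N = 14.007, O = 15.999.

Molecular formula: C14H22N2O2.
M = 14×12.011 + 22×1.008 + 2×14.007 + 2×15.999 = 250.34 g/mol.

250.34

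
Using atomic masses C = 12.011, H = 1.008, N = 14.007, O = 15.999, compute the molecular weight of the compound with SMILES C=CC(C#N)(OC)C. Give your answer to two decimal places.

Molecular formula: C6H9NO.
M = 6×12.011 + 9×1.008 + 1×14.007 + 1×15.999 = 111.14 g/mol.

111.14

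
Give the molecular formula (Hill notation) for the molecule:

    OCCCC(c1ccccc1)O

Heavy atoms from the SMILES: 10 C, 2 O.
Implicit hydrogens by atom environment:
  5 × C (aromatic): 1 H each → 5
  3 × C: 2 H each → 6
  2 × O: 1 H each → 2
  1 × C: 1 H
  1 × C (aromatic): no H
  Total hydrogens = 14.
Molecular formula: C10H14O2

C10H14O2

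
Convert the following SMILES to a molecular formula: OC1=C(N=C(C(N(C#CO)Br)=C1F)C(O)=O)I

C8H3BrFIN2O4

Heavy atoms from the SMILES: 1 Br, 8 C, 1 F, 1 I, 2 N, 4 O.
Implicit hydrogens by atom environment:
  5 × C (aromatic): no H
  3 × C: no H
  3 × O: 1 H each → 3
  1 × Br: no H
  1 × F: no H
  1 × I: no H
  1 × N (aromatic): no H
  1 × N: no H
  1 × O: no H
  Total hydrogens = 3.
Molecular formula: C8H3BrFIN2O4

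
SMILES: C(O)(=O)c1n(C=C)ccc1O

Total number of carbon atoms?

The symbol for carbon appears 7 times in the SMILES. Lowercase c denotes aromatic carbon and counts toward C.

7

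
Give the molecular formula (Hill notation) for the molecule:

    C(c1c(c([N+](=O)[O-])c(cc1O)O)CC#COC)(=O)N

Heavy atoms from the SMILES: 11 C, 2 N, 6 O.
Implicit hydrogens by atom environment:
  5 × C (aromatic): no H
  3 × C: no H
  3 × O: no H
  2 × O: 1 H each → 2
  1 × C: 3 H
  1 × C: 2 H
  1 × C (aromatic): 1 H
  1 × N: 2 H
  1 × N (charge +1): no H
  1 × O (charge -1): no H
  Total hydrogens = 10.
Molecular formula: C11H10N2O6

C11H10N2O6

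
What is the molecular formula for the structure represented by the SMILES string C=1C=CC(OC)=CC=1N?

C7H9NO

Heavy atoms from the SMILES: 7 C, 1 N, 1 O.
Implicit hydrogens by atom environment:
  4 × C (aromatic): 1 H each → 4
  2 × C (aromatic): no H
  1 × C: 3 H
  1 × N: 2 H
  1 × O: no H
  Total hydrogens = 9.
Molecular formula: C7H9NO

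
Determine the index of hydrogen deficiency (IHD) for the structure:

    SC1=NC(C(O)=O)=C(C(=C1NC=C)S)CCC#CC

8

Molecular formula from the SMILES: C13H14N2O2S2.
DoU = (2C + 2 + N − H − X)/2 = (2·13 + 2 + 2 − 14 − 0)/2 = 16/2 = 8.
(Structurally: 1 ring(s) + 7 π bond(s) = 8.)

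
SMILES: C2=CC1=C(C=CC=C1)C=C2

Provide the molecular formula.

Heavy atoms from the SMILES: 10 C.
Implicit hydrogens by atom environment:
  8 × C (aromatic): 1 H each → 8
  2 × C (aromatic): no H
  Total hydrogens = 8.
Molecular formula: C10H8

C10H8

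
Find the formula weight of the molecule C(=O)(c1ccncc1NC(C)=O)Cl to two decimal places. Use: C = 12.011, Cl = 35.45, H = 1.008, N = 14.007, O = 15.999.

Molecular formula: C8H7ClN2O2.
M = 8×12.011 + 1×35.45 + 7×1.008 + 2×14.007 + 2×15.999 = 198.61 g/mol.

198.61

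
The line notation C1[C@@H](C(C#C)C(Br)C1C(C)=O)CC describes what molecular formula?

C11H15BrO

Heavy atoms from the SMILES: 1 Br, 11 C, 1 O.
Implicit hydrogens by atom environment:
  5 × C: 1 H each → 5
  2 × C: 3 H each → 6
  2 × C: 2 H each → 4
  2 × C: no H
  1 × Br: no H
  1 × O: no H
  Total hydrogens = 15.
Molecular formula: C11H15BrO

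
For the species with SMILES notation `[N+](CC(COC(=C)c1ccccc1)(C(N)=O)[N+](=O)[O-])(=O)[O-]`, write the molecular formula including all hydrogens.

C12H13N3O6

Heavy atoms from the SMILES: 12 C, 3 N, 6 O.
Implicit hydrogens by atom environment:
  5 × C (aromatic): 1 H each → 5
  4 × O: no H
  3 × C: 2 H each → 6
  3 × C: no H
  2 × N (charge +1): no H
  2 × O (charge -1): no H
  1 × C (aromatic): no H
  1 × N: 2 H
  Total hydrogens = 13.
Molecular formula: C12H13N3O6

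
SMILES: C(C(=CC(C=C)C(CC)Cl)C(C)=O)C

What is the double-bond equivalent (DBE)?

Molecular formula from the SMILES: C12H19ClO.
DoU = (2C + 2 + N − H − X)/2 = (2·12 + 2 + 0 − 19 − 1)/2 = 6/2 = 3.
(Structurally: 0 ring(s) + 3 π bond(s) = 3.)

3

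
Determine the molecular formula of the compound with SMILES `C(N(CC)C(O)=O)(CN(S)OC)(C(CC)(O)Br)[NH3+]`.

C9H21BrN3O4S+

Heavy atoms from the SMILES: 1 Br, 9 C, 3 N, 4 O, 1 S.
Implicit hydrogens by atom environment:
  3 × C: 3 H each → 9
  3 × C: 2 H each → 6
  3 × C: no H
  2 × N: no H
  2 × O: 1 H each → 2
  2 × O: no H
  1 × Br: no H
  1 × N (charge +1): 3 H
  1 × S: 1 H
  Total hydrogens = 21.
Net charge +1.
Molecular formula: C9H21BrN3O4S+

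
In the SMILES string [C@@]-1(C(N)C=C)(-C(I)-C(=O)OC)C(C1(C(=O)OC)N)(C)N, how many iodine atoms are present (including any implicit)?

The symbol for iodine appears 1 time in the SMILES.

1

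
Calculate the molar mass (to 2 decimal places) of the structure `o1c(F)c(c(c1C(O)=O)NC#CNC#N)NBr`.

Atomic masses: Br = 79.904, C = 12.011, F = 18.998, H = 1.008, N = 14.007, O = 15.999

Molecular formula: C8H4BrFN4O3.
M = 1×79.904 + 8×12.011 + 1×18.998 + 4×1.008 + 4×14.007 + 3×15.999 = 303.05 g/mol.

303.05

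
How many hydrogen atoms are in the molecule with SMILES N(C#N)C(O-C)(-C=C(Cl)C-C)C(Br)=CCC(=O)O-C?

Hydrogens are implicit in SMILES; fill each atom to its normal valence:
  5 × C: no H
  3 × C: 3 H each → 9
  3 × O: no H
  2 × C: 2 H each → 4
  2 × C: 1 H each → 2
  1 × Br: no H
  1 × Cl: no H
  1 × N: 1 H
  1 × N: no H
  Total hydrogens = 16.

16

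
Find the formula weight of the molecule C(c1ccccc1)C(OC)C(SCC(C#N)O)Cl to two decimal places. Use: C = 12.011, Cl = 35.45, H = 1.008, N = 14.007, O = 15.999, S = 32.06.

285.79

Molecular formula: C13H16ClNO2S.
M = 13×12.011 + 1×35.45 + 16×1.008 + 1×14.007 + 2×15.999 + 1×32.06 = 285.79 g/mol.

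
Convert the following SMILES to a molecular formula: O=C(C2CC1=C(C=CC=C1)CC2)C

C12H14O

Heavy atoms from the SMILES: 12 C, 1 O.
Implicit hydrogens by atom environment:
  4 × C (aromatic): 1 H each → 4
  3 × C: 2 H each → 6
  2 × C (aromatic): no H
  1 × C: 3 H
  1 × C: 1 H
  1 × C: no H
  1 × O: no H
  Total hydrogens = 14.
Molecular formula: C12H14O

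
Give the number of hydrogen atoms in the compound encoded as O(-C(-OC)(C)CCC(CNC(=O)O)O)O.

17

Hydrogens are implicit in SMILES; fill each atom to its normal valence:
  3 × C: 2 H each → 6
  3 × O: 1 H each → 3
  3 × O: no H
  2 × C: 3 H each → 6
  2 × C: no H
  1 × C: 1 H
  1 × N: 1 H
  Total hydrogens = 17.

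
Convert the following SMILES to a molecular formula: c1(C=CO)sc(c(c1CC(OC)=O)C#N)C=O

Heavy atoms from the SMILES: 11 C, 1 N, 4 O, 1 S.
Implicit hydrogens by atom environment:
  4 × C (aromatic): no H
  3 × C: 1 H each → 3
  3 × O: no H
  2 × C: no H
  1 × C: 3 H
  1 × C: 2 H
  1 × N: no H
  1 × O: 1 H
  1 × S (aromatic): no H
  Total hydrogens = 9.
Molecular formula: C11H9NO4S

C11H9NO4S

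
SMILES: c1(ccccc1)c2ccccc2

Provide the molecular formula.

Heavy atoms from the SMILES: 12 C.
Implicit hydrogens by atom environment:
  10 × C (aromatic): 1 H each → 10
  2 × C (aromatic): no H
  Total hydrogens = 10.
Molecular formula: C12H10

C12H10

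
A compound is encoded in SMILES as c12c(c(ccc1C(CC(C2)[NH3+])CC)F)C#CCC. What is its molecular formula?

C16H21FN+

Heavy atoms from the SMILES: 16 C, 1 F, 1 N.
Implicit hydrogens by atom environment:
  4 × C: 2 H each → 8
  4 × C (aromatic): no H
  2 × C: 3 H each → 6
  2 × C (aromatic): 1 H each → 2
  2 × C: 1 H each → 2
  2 × C: no H
  1 × F: no H
  1 × N (charge +1): 3 H
  Total hydrogens = 21.
Net charge +1.
Molecular formula: C16H21FN+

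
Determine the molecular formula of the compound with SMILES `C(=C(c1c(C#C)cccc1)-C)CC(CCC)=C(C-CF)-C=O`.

C20H23FO

Heavy atoms from the SMILES: 20 C, 1 F, 1 O.
Implicit hydrogens by atom environment:
  5 × C: 2 H each → 10
  4 × C (aromatic): 1 H each → 4
  4 × C: no H
  3 × C: 1 H each → 3
  2 × C: 3 H each → 6
  2 × C (aromatic): no H
  1 × F: no H
  1 × O: no H
  Total hydrogens = 23.
Molecular formula: C20H23FO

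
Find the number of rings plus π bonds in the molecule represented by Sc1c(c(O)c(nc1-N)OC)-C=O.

5

Molecular formula from the SMILES: C7H8N2O3S.
DoU = (2C + 2 + N − H − X)/2 = (2·7 + 2 + 2 − 8 − 0)/2 = 10/2 = 5.
(Structurally: 1 ring(s) + 4 π bond(s) = 5.)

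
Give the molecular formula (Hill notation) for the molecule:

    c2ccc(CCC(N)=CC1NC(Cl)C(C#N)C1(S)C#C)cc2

Heavy atoms from the SMILES: 17 C, 1 Cl, 3 N, 1 S.
Implicit hydrogens by atom environment:
  5 × C: 1 H each → 5
  5 × C (aromatic): 1 H each → 5
  4 × C: no H
  2 × C: 2 H each → 4
  1 × C (aromatic): no H
  1 × Cl: no H
  1 × N: 2 H
  1 × N: 1 H
  1 × N: no H
  1 × S: 1 H
  Total hydrogens = 18.
Molecular formula: C17H18ClN3S

C17H18ClN3S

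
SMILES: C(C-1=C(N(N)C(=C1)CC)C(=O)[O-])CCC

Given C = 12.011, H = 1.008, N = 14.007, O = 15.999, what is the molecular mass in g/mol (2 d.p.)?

209.27

Molecular formula: C11H17N2O2-.
M = 11×12.011 + 17×1.008 + 2×14.007 + 2×15.999 = 209.27 g/mol.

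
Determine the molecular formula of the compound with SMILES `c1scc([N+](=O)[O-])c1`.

C4H3NO2S

Heavy atoms from the SMILES: 4 C, 1 N, 2 O, 1 S.
Implicit hydrogens by atom environment:
  3 × C (aromatic): 1 H each → 3
  1 × C (aromatic): no H
  1 × N (charge +1): no H
  1 × O: no H
  1 × O (charge -1): no H
  1 × S (aromatic): no H
  Total hydrogens = 3.
Molecular formula: C4H3NO2S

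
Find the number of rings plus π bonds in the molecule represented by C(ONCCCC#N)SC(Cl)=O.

3

Molecular formula from the SMILES: C6H9ClN2O2S.
DoU = (2C + 2 + N − H − X)/2 = (2·6 + 2 + 2 − 9 − 1)/2 = 6/2 = 3.
(Structurally: 0 ring(s) + 3 π bond(s) = 3.)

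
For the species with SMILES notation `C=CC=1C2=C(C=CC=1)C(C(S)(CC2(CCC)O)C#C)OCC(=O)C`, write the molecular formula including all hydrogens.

Heavy atoms from the SMILES: 20 C, 3 O, 1 S.
Implicit hydrogens by atom environment:
  5 × C: 2 H each → 10
  4 × C: no H
  3 × C (aromatic): 1 H each → 3
  3 × C: 1 H each → 3
  3 × C (aromatic): no H
  2 × C: 3 H each → 6
  2 × O: no H
  1 × O: 1 H
  1 × S: 1 H
  Total hydrogens = 24.
Molecular formula: C20H24O3S

C20H24O3S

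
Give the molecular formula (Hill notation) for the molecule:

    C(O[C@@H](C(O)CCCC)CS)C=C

C10H20O2S

Heavy atoms from the SMILES: 10 C, 2 O, 1 S.
Implicit hydrogens by atom environment:
  6 × C: 2 H each → 12
  3 × C: 1 H each → 3
  1 × C: 3 H
  1 × O: 1 H
  1 × O: no H
  1 × S: 1 H
  Total hydrogens = 20.
Molecular formula: C10H20O2S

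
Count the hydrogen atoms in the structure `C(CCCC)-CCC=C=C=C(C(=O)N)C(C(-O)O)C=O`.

Hydrogens are implicit in SMILES; fill each atom to its normal valence:
  6 × C: 2 H each → 12
  4 × C: 1 H each → 4
  4 × C: no H
  2 × O: 1 H each → 2
  2 × O: no H
  1 × C: 3 H
  1 × N: 2 H
  Total hydrogens = 23.

23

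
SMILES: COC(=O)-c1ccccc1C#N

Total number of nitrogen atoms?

1

The symbol for nitrogen appears 1 time in the SMILES.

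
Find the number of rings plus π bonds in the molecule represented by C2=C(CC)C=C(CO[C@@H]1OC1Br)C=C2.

Molecular formula from the SMILES: C11H13BrO2.
DoU = (2C + 2 + N − H − X)/2 = (2·11 + 2 + 0 − 13 − 1)/2 = 10/2 = 5.
(Structurally: 2 ring(s) + 3 π bond(s) = 5.)

5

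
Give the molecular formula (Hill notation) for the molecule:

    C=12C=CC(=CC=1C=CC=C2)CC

C12H12

Heavy atoms from the SMILES: 12 C.
Implicit hydrogens by atom environment:
  7 × C (aromatic): 1 H each → 7
  3 × C (aromatic): no H
  1 × C: 3 H
  1 × C: 2 H
  Total hydrogens = 12.
Molecular formula: C12H12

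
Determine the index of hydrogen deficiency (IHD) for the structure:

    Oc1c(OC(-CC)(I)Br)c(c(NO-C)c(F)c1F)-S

Molecular formula from the SMILES: C10H11BrF2INO3S.
DoU = (2C + 2 + N − H − X)/2 = (2·10 + 2 + 1 − 11 − 4)/2 = 8/2 = 4.
(Structurally: 1 ring(s) + 3 π bond(s) = 4.)

4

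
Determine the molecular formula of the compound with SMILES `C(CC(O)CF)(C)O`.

Heavy atoms from the SMILES: 5 C, 1 F, 2 O.
Implicit hydrogens by atom environment:
  2 × C: 2 H each → 4
  2 × C: 1 H each → 2
  2 × O: 1 H each → 2
  1 × C: 3 H
  1 × F: no H
  Total hydrogens = 11.
Molecular formula: C5H11FO2

C5H11FO2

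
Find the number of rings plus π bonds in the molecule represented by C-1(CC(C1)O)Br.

1

Molecular formula from the SMILES: C4H7BrO.
DoU = (2C + 2 + N − H − X)/2 = (2·4 + 2 + 0 − 7 − 1)/2 = 2/2 = 1.
(Structurally: 1 ring(s) + 0 π bond(s) = 1.)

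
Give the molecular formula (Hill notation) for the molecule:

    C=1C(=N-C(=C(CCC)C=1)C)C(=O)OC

Heavy atoms from the SMILES: 11 C, 1 N, 2 O.
Implicit hydrogens by atom environment:
  3 × C: 3 H each → 9
  3 × C (aromatic): no H
  2 × C: 2 H each → 4
  2 × C (aromatic): 1 H each → 2
  2 × O: no H
  1 × C: no H
  1 × N (aromatic): no H
  Total hydrogens = 15.
Molecular formula: C11H15NO2

C11H15NO2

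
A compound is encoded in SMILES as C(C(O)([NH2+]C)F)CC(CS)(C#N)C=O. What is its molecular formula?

C8H14FN2O2S+

Heavy atoms from the SMILES: 8 C, 1 F, 2 N, 2 O, 1 S.
Implicit hydrogens by atom environment:
  3 × C: 2 H each → 6
  3 × C: no H
  1 × C: 3 H
  1 × C: 1 H
  1 × F: no H
  1 × N (charge +1): 2 H
  1 × N: no H
  1 × O: 1 H
  1 × O: no H
  1 × S: 1 H
  Total hydrogens = 14.
Net charge +1.
Molecular formula: C8H14FN2O2S+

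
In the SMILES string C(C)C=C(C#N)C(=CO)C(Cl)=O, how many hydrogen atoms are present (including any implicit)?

8

Hydrogens are implicit in SMILES; fill each atom to its normal valence:
  4 × C: no H
  2 × C: 1 H each → 2
  1 × C: 3 H
  1 × C: 2 H
  1 × Cl: no H
  1 × N: no H
  1 × O: 1 H
  1 × O: no H
  Total hydrogens = 8.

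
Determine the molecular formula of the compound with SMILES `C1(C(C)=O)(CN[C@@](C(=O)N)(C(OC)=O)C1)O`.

C9H14N2O5

Heavy atoms from the SMILES: 9 C, 2 N, 5 O.
Implicit hydrogens by atom environment:
  5 × C: no H
  4 × O: no H
  2 × C: 3 H each → 6
  2 × C: 2 H each → 4
  1 × N: 2 H
  1 × N: 1 H
  1 × O: 1 H
  Total hydrogens = 14.
Molecular formula: C9H14N2O5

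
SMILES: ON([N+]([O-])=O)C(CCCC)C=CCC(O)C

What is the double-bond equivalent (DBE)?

2

Molecular formula from the SMILES: C10H20N2O4.
DoU = (2C + 2 + N − H − X)/2 = (2·10 + 2 + 2 − 20 − 0)/2 = 4/2 = 2.
(Structurally: 0 ring(s) + 2 π bond(s) = 2.)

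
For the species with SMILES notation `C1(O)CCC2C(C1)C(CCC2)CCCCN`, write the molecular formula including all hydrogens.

Heavy atoms from the SMILES: 14 C, 1 N, 1 O.
Implicit hydrogens by atom environment:
  10 × C: 2 H each → 20
  4 × C: 1 H each → 4
  1 × N: 2 H
  1 × O: 1 H
  Total hydrogens = 27.
Molecular formula: C14H27NO

C14H27NO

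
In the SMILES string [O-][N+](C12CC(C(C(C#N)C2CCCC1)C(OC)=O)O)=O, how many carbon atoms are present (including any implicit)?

13

The symbol for carbon appears 13 times in the SMILES.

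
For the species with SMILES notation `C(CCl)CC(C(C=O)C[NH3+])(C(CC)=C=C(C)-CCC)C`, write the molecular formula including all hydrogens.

C17H31ClNO+

Heavy atoms from the SMILES: 17 C, 1 Cl, 1 N, 1 O.
Implicit hydrogens by atom environment:
  7 × C: 2 H each → 14
  4 × C: 3 H each → 12
  4 × C: no H
  2 × C: 1 H each → 2
  1 × Cl: no H
  1 × N (charge +1): 3 H
  1 × O: no H
  Total hydrogens = 31.
Net charge +1.
Molecular formula: C17H31ClNO+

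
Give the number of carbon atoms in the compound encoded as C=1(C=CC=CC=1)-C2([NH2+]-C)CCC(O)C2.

The symbol for carbon appears 12 times in the SMILES.

12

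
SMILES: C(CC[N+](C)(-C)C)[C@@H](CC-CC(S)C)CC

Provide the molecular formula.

Heavy atoms from the SMILES: 14 C, 1 N, 1 S.
Implicit hydrogens by atom environment:
  7 × C: 2 H each → 14
  5 × C: 3 H each → 15
  2 × C: 1 H each → 2
  1 × N (charge +1): no H
  1 × S: 1 H
  Total hydrogens = 32.
Net charge +1.
Molecular formula: C14H32NS+

C14H32NS+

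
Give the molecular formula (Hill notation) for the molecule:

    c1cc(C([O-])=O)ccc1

C7H5O2-

Heavy atoms from the SMILES: 7 C, 2 O.
Implicit hydrogens by atom environment:
  5 × C (aromatic): 1 H each → 5
  1 × C (aromatic): no H
  1 × C: no H
  1 × O: no H
  1 × O (charge -1): no H
  Total hydrogens = 5.
Net charge -1.
Molecular formula: C7H5O2-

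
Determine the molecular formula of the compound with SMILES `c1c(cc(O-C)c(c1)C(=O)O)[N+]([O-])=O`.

C8H7NO5

Heavy atoms from the SMILES: 8 C, 1 N, 5 O.
Implicit hydrogens by atom environment:
  3 × C (aromatic): 1 H each → 3
  3 × C (aromatic): no H
  3 × O: no H
  1 × C: 3 H
  1 × C: no H
  1 × N (charge +1): no H
  1 × O: 1 H
  1 × O (charge -1): no H
  Total hydrogens = 7.
Molecular formula: C8H7NO5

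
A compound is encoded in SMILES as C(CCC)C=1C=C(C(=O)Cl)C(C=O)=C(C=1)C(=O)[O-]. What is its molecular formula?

C13H12ClO4-

Heavy atoms from the SMILES: 13 C, 1 Cl, 4 O.
Implicit hydrogens by atom environment:
  4 × C (aromatic): no H
  3 × C: 2 H each → 6
  3 × O: no H
  2 × C (aromatic): 1 H each → 2
  2 × C: no H
  1 × C: 3 H
  1 × C: 1 H
  1 × Cl: no H
  1 × O (charge -1): no H
  Total hydrogens = 12.
Net charge -1.
Molecular formula: C13H12ClO4-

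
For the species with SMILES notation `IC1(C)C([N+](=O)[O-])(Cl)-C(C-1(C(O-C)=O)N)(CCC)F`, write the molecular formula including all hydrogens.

Heavy atoms from the SMILES: 10 C, 1 Cl, 1 F, 1 I, 2 N, 4 O.
Implicit hydrogens by atom environment:
  5 × C: no H
  3 × C: 3 H each → 9
  3 × O: no H
  2 × C: 2 H each → 4
  1 × Cl: no H
  1 × F: no H
  1 × I: no H
  1 × N: 2 H
  1 × N (charge +1): no H
  1 × O (charge -1): no H
  Total hydrogens = 15.
Molecular formula: C10H15ClFIN2O4

C10H15ClFIN2O4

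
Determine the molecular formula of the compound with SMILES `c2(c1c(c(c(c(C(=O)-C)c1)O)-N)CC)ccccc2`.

C16H17NO2

Heavy atoms from the SMILES: 16 C, 1 N, 2 O.
Implicit hydrogens by atom environment:
  6 × C (aromatic): 1 H each → 6
  6 × C (aromatic): no H
  2 × C: 3 H each → 6
  1 × C: 2 H
  1 × C: no H
  1 × N: 2 H
  1 × O: 1 H
  1 × O: no H
  Total hydrogens = 17.
Molecular formula: C16H17NO2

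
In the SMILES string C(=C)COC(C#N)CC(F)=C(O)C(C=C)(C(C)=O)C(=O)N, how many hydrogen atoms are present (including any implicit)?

Hydrogens are implicit in SMILES; fill each atom to its normal valence:
  6 × C: no H
  4 × C: 2 H each → 8
  3 × C: 1 H each → 3
  3 × O: no H
  1 × C: 3 H
  1 × F: no H
  1 × N: 2 H
  1 × N: no H
  1 × O: 1 H
  Total hydrogens = 17.

17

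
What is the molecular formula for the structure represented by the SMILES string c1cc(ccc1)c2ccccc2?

C12H10

Heavy atoms from the SMILES: 12 C.
Implicit hydrogens by atom environment:
  10 × C (aromatic): 1 H each → 10
  2 × C (aromatic): no H
  Total hydrogens = 10.
Molecular formula: C12H10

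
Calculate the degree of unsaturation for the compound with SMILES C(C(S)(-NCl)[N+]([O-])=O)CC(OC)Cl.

1

Molecular formula from the SMILES: C5H10Cl2N2O3S.
DoU = (2C + 2 + N − H − X)/2 = (2·5 + 2 + 2 − 10 − 2)/2 = 2/2 = 1.
(Structurally: 0 ring(s) + 1 π bond(s) = 1.)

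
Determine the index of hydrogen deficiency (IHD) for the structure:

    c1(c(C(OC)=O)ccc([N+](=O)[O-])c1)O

Molecular formula from the SMILES: C8H7NO5.
DoU = (2C + 2 + N − H − X)/2 = (2·8 + 2 + 1 − 7 − 0)/2 = 12/2 = 6.
(Structurally: 1 ring(s) + 5 π bond(s) = 6.)

6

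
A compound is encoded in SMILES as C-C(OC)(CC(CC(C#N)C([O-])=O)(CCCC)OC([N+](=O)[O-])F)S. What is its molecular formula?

C14H22FN2O6S-

Heavy atoms from the SMILES: 14 C, 1 F, 2 N, 6 O, 1 S.
Implicit hydrogens by atom environment:
  5 × C: 2 H each → 10
  4 × C: no H
  4 × O: no H
  3 × C: 3 H each → 9
  2 × C: 1 H each → 2
  2 × O (charge -1): no H
  1 × F: no H
  1 × N: no H
  1 × N (charge +1): no H
  1 × S: 1 H
  Total hydrogens = 22.
Net charge -1.
Molecular formula: C14H22FN2O6S-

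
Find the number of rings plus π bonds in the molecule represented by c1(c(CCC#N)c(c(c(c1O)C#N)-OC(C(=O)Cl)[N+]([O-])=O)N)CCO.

10

Molecular formula from the SMILES: C14H13ClN4O6.
DoU = (2C + 2 + N − H − X)/2 = (2·14 + 2 + 4 − 13 − 1)/2 = 20/2 = 10.
(Structurally: 1 ring(s) + 9 π bond(s) = 10.)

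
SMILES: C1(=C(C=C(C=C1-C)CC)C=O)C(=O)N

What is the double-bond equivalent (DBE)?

6

Molecular formula from the SMILES: C11H13NO2.
DoU = (2C + 2 + N − H − X)/2 = (2·11 + 2 + 1 − 13 − 0)/2 = 12/2 = 6.
(Structurally: 1 ring(s) + 5 π bond(s) = 6.)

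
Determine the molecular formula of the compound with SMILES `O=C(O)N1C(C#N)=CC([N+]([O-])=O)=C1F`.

C6H2FN3O4

Heavy atoms from the SMILES: 6 C, 1 F, 3 N, 4 O.
Implicit hydrogens by atom environment:
  3 × C (aromatic): no H
  2 × C: no H
  2 × O: no H
  1 × C (aromatic): 1 H
  1 × F: no H
  1 × N (aromatic): no H
  1 × N: no H
  1 × N (charge +1): no H
  1 × O: 1 H
  1 × O (charge -1): no H
  Total hydrogens = 2.
Molecular formula: C6H2FN3O4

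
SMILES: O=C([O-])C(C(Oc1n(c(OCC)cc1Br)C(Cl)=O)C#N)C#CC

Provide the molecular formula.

Heavy atoms from the SMILES: 1 Br, 14 C, 1 Cl, 2 N, 5 O.
Implicit hydrogens by atom environment:
  5 × C: no H
  4 × O: no H
  3 × C (aromatic): no H
  2 × C: 3 H each → 6
  2 × C: 1 H each → 2
  1 × Br: no H
  1 × C: 2 H
  1 × C (aromatic): 1 H
  1 × Cl: no H
  1 × N (aromatic): no H
  1 × N: no H
  1 × O (charge -1): no H
  Total hydrogens = 11.
Net charge -1.
Molecular formula: C14H11BrClN2O5-

C14H11BrClN2O5-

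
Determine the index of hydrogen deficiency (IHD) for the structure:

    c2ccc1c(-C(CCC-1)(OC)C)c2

5

Molecular formula from the SMILES: C12H16O.
DoU = (2C + 2 + N − H − X)/2 = (2·12 + 2 + 0 − 16 − 0)/2 = 10/2 = 5.
(Structurally: 2 ring(s) + 3 π bond(s) = 5.)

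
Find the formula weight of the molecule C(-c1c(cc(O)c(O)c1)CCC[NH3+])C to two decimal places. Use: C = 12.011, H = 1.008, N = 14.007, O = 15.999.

196.27

Molecular formula: C11H18NO2+.
M = 11×12.011 + 18×1.008 + 1×14.007 + 2×15.999 = 196.27 g/mol.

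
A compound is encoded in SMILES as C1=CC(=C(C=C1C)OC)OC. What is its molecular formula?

C9H12O2

Heavy atoms from the SMILES: 9 C, 2 O.
Implicit hydrogens by atom environment:
  3 × C: 3 H each → 9
  3 × C (aromatic): 1 H each → 3
  3 × C (aromatic): no H
  2 × O: no H
  Total hydrogens = 12.
Molecular formula: C9H12O2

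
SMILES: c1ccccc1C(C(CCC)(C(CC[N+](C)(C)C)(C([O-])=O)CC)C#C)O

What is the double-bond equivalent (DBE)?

Molecular formula from the SMILES: C22H33NO3.
DoU = (2C + 2 + N − H − X)/2 = (2·22 + 2 + 1 − 33 − 0)/2 = 14/2 = 7.
(Structurally: 1 ring(s) + 6 π bond(s) = 7.)

7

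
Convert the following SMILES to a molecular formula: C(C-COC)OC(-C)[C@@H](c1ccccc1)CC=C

Heavy atoms from the SMILES: 16 C, 2 O.
Implicit hydrogens by atom environment:
  5 × C: 2 H each → 10
  5 × C (aromatic): 1 H each → 5
  3 × C: 1 H each → 3
  2 × C: 3 H each → 6
  2 × O: no H
  1 × C (aromatic): no H
  Total hydrogens = 24.
Molecular formula: C16H24O2

C16H24O2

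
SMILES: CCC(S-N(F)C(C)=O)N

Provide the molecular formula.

Heavy atoms from the SMILES: 5 C, 1 F, 2 N, 1 O, 1 S.
Implicit hydrogens by atom environment:
  2 × C: 3 H each → 6
  1 × C: 2 H
  1 × C: 1 H
  1 × C: no H
  1 × F: no H
  1 × N: 2 H
  1 × N: no H
  1 × O: no H
  1 × S: no H
  Total hydrogens = 11.
Molecular formula: C5H11FN2OS

C5H11FN2OS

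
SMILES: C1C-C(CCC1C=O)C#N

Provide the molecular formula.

C8H11NO

Heavy atoms from the SMILES: 8 C, 1 N, 1 O.
Implicit hydrogens by atom environment:
  4 × C: 2 H each → 8
  3 × C: 1 H each → 3
  1 × C: no H
  1 × N: no H
  1 × O: no H
  Total hydrogens = 11.
Molecular formula: C8H11NO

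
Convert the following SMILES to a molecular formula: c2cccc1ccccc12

C10H8

Heavy atoms from the SMILES: 10 C.
Implicit hydrogens by atom environment:
  8 × C (aromatic): 1 H each → 8
  2 × C (aromatic): no H
  Total hydrogens = 8.
Molecular formula: C10H8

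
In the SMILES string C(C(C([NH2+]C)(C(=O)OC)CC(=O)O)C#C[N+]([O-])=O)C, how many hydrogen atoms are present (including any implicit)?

Hydrogens are implicit in SMILES; fill each atom to its normal valence:
  5 × C: no H
  4 × O: no H
  3 × C: 3 H each → 9
  2 × C: 2 H each → 4
  1 × C: 1 H
  1 × N (charge +1): 2 H
  1 × N (charge +1): no H
  1 × O: 1 H
  1 × O (charge -1): no H
  Total hydrogens = 17.

17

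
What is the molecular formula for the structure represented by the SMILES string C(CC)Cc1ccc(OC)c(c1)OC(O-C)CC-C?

Heavy atoms from the SMILES: 16 C, 3 O.
Implicit hydrogens by atom environment:
  5 × C: 2 H each → 10
  4 × C: 3 H each → 12
  3 × C (aromatic): 1 H each → 3
  3 × C (aromatic): no H
  3 × O: no H
  1 × C: 1 H
  Total hydrogens = 26.
Molecular formula: C16H26O3

C16H26O3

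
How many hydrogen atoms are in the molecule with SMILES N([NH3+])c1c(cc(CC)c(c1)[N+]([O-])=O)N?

Hydrogens are implicit in SMILES; fill each atom to its normal valence:
  4 × C (aromatic): no H
  2 × C (aromatic): 1 H each → 2
  1 × C: 3 H
  1 × C: 2 H
  1 × N (charge +1): 3 H
  1 × N: 2 H
  1 × N: 1 H
  1 × N (charge +1): no H
  1 × O: no H
  1 × O (charge -1): no H
  Total hydrogens = 13.

13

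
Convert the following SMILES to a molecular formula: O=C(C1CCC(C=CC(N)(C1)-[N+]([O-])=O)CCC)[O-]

C12H19N2O4-

Heavy atoms from the SMILES: 12 C, 2 N, 4 O.
Implicit hydrogens by atom environment:
  5 × C: 2 H each → 10
  4 × C: 1 H each → 4
  2 × C: no H
  2 × O: no H
  2 × O (charge -1): no H
  1 × C: 3 H
  1 × N: 2 H
  1 × N (charge +1): no H
  Total hydrogens = 19.
Net charge -1.
Molecular formula: C12H19N2O4-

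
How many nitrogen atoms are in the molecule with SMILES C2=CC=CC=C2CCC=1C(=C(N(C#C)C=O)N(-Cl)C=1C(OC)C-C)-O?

2

The symbol for nitrogen appears 2 times in the SMILES.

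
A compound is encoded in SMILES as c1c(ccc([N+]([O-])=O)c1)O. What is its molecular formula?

C6H5NO3

Heavy atoms from the SMILES: 6 C, 1 N, 3 O.
Implicit hydrogens by atom environment:
  4 × C (aromatic): 1 H each → 4
  2 × C (aromatic): no H
  1 × N (charge +1): no H
  1 × O: 1 H
  1 × O: no H
  1 × O (charge -1): no H
  Total hydrogens = 5.
Molecular formula: C6H5NO3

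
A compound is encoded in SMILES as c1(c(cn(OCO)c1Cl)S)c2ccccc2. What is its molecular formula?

Heavy atoms from the SMILES: 11 C, 1 Cl, 1 N, 2 O, 1 S.
Implicit hydrogens by atom environment:
  6 × C (aromatic): 1 H each → 6
  4 × C (aromatic): no H
  1 × C: 2 H
  1 × Cl: no H
  1 × N (aromatic): no H
  1 × O: 1 H
  1 × O: no H
  1 × S: 1 H
  Total hydrogens = 10.
Molecular formula: C11H10ClNO2S

C11H10ClNO2S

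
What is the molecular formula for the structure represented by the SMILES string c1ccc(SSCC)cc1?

Heavy atoms from the SMILES: 8 C, 2 S.
Implicit hydrogens by atom environment:
  5 × C (aromatic): 1 H each → 5
  2 × S: no H
  1 × C: 3 H
  1 × C: 2 H
  1 × C (aromatic): no H
  Total hydrogens = 10.
Molecular formula: C8H10S2

C8H10S2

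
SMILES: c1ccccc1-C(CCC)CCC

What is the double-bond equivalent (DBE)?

Molecular formula from the SMILES: C13H20.
DoU = (2C + 2 + N − H − X)/2 = (2·13 + 2 + 0 − 20 − 0)/2 = 8/2 = 4.
(Structurally: 1 ring(s) + 3 π bond(s) = 4.)

4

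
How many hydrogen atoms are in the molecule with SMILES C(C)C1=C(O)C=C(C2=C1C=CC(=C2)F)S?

11

Hydrogens are implicit in SMILES; fill each atom to its normal valence:
  6 × C (aromatic): no H
  4 × C (aromatic): 1 H each → 4
  1 × C: 3 H
  1 × C: 2 H
  1 × F: no H
  1 × O: 1 H
  1 × S: 1 H
  Total hydrogens = 11.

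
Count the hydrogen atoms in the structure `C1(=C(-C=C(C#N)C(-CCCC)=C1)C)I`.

Hydrogens are implicit in SMILES; fill each atom to its normal valence:
  4 × C (aromatic): no H
  3 × C: 2 H each → 6
  2 × C: 3 H each → 6
  2 × C (aromatic): 1 H each → 2
  1 × C: no H
  1 × I: no H
  1 × N: no H
  Total hydrogens = 14.

14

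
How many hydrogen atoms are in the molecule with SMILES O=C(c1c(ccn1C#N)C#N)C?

Hydrogens are implicit in SMILES; fill each atom to its normal valence:
  3 × C: no H
  2 × C (aromatic): 1 H each → 2
  2 × C (aromatic): no H
  2 × N: no H
  1 × C: 3 H
  1 × N (aromatic): no H
  1 × O: no H
  Total hydrogens = 5.

5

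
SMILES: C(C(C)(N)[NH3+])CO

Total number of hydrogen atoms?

Hydrogens are implicit in SMILES; fill each atom to its normal valence:
  2 × C: 2 H each → 4
  1 × C: 3 H
  1 × C: no H
  1 × N (charge +1): 3 H
  1 × N: 2 H
  1 × O: 1 H
  Total hydrogens = 13.

13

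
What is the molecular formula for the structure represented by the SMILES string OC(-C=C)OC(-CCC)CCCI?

C10H19IO2

Heavy atoms from the SMILES: 10 C, 1 I, 2 O.
Implicit hydrogens by atom environment:
  6 × C: 2 H each → 12
  3 × C: 1 H each → 3
  1 × C: 3 H
  1 × I: no H
  1 × O: 1 H
  1 × O: no H
  Total hydrogens = 19.
Molecular formula: C10H19IO2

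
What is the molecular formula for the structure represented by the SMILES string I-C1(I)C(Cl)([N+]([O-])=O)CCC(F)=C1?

Heavy atoms from the SMILES: 6 C, 1 Cl, 1 F, 2 I, 1 N, 2 O.
Implicit hydrogens by atom environment:
  3 × C: no H
  2 × C: 2 H each → 4
  2 × I: no H
  1 × C: 1 H
  1 × Cl: no H
  1 × F: no H
  1 × N (charge +1): no H
  1 × O: no H
  1 × O (charge -1): no H
  Total hydrogens = 5.
Molecular formula: C6H5ClFI2NO2

C6H5ClFI2NO2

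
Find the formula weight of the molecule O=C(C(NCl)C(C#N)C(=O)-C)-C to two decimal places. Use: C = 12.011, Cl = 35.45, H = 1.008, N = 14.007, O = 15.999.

188.61

Molecular formula: C7H9ClN2O2.
M = 7×12.011 + 1×35.45 + 9×1.008 + 2×14.007 + 2×15.999 = 188.61 g/mol.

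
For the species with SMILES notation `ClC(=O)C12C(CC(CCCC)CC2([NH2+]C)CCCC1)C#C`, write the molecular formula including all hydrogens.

Heavy atoms from the SMILES: 18 C, 1 Cl, 1 N, 1 O.
Implicit hydrogens by atom environment:
  9 × C: 2 H each → 18
  4 × C: no H
  3 × C: 1 H each → 3
  2 × C: 3 H each → 6
  1 × Cl: no H
  1 × N (charge +1): 2 H
  1 × O: no H
  Total hydrogens = 29.
Net charge +1.
Molecular formula: C18H29ClNO+

C18H29ClNO+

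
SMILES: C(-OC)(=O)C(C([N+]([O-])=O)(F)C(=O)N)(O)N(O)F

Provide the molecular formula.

C5H7F2N3O7

Heavy atoms from the SMILES: 5 C, 2 F, 3 N, 7 O.
Implicit hydrogens by atom environment:
  4 × C: no H
  4 × O: no H
  2 × F: no H
  2 × O: 1 H each → 2
  1 × C: 3 H
  1 × N: 2 H
  1 × N: no H
  1 × N (charge +1): no H
  1 × O (charge -1): no H
  Total hydrogens = 7.
Molecular formula: C5H7F2N3O7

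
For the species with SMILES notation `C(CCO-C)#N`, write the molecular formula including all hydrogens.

Heavy atoms from the SMILES: 4 C, 1 N, 1 O.
Implicit hydrogens by atom environment:
  2 × C: 2 H each → 4
  1 × C: 3 H
  1 × C: no H
  1 × N: no H
  1 × O: no H
  Total hydrogens = 7.
Molecular formula: C4H7NO

C4H7NO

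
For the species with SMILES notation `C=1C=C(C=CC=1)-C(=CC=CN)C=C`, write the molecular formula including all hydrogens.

C12H13N

Heavy atoms from the SMILES: 12 C, 1 N.
Implicit hydrogens by atom environment:
  5 × C (aromatic): 1 H each → 5
  4 × C: 1 H each → 4
  1 × C: 2 H
  1 × C: no H
  1 × C (aromatic): no H
  1 × N: 2 H
  Total hydrogens = 13.
Molecular formula: C12H13N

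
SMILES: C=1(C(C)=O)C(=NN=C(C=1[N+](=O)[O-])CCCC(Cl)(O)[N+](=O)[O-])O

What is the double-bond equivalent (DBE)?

Molecular formula from the SMILES: C10H11ClN4O7.
DoU = (2C + 2 + N − H − X)/2 = (2·10 + 2 + 4 − 11 − 1)/2 = 14/2 = 7.
(Structurally: 1 ring(s) + 6 π bond(s) = 7.)

7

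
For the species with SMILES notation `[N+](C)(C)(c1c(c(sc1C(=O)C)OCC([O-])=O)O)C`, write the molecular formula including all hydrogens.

Heavy atoms from the SMILES: 11 C, 1 N, 5 O, 1 S.
Implicit hydrogens by atom environment:
  4 × C: 3 H each → 12
  4 × C (aromatic): no H
  3 × O: no H
  2 × C: no H
  1 × C: 2 H
  1 × N (charge +1): no H
  1 × O: 1 H
  1 × O (charge -1): no H
  1 × S (aromatic): no H
  Total hydrogens = 15.
Molecular formula: C11H15NO5S

C11H15NO5S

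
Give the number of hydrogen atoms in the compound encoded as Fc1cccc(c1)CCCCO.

13

Hydrogens are implicit in SMILES; fill each atom to its normal valence:
  4 × C: 2 H each → 8
  4 × C (aromatic): 1 H each → 4
  2 × C (aromatic): no H
  1 × F: no H
  1 × O: 1 H
  Total hydrogens = 13.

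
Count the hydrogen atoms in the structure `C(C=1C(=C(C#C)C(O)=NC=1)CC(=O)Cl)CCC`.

14

Hydrogens are implicit in SMILES; fill each atom to its normal valence:
  4 × C: 2 H each → 8
  4 × C (aromatic): no H
  2 × C: no H
  1 × C: 3 H
  1 × C (aromatic): 1 H
  1 × C: 1 H
  1 × Cl: no H
  1 × N (aromatic): no H
  1 × O: 1 H
  1 × O: no H
  Total hydrogens = 14.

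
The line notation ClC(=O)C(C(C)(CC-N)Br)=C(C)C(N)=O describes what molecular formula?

C9H14BrClN2O2

Heavy atoms from the SMILES: 1 Br, 9 C, 1 Cl, 2 N, 2 O.
Implicit hydrogens by atom environment:
  5 × C: no H
  2 × C: 3 H each → 6
  2 × C: 2 H each → 4
  2 × N: 2 H each → 4
  2 × O: no H
  1 × Br: no H
  1 × Cl: no H
  Total hydrogens = 14.
Molecular formula: C9H14BrClN2O2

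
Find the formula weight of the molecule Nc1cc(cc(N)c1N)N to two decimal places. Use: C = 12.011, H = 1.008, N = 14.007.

138.17

Molecular formula: C6H10N4.
M = 6×12.011 + 10×1.008 + 4×14.007 = 138.17 g/mol.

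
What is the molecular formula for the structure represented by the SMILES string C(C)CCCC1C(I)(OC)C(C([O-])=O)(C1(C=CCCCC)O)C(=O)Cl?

Heavy atoms from the SMILES: 18 C, 1 Cl, 1 I, 5 O.
Implicit hydrogens by atom environment:
  7 × C: 2 H each → 14
  5 × C: no H
  3 × C: 3 H each → 9
  3 × C: 1 H each → 3
  3 × O: no H
  1 × Cl: no H
  1 × I: no H
  1 × O: 1 H
  1 × O (charge -1): no H
  Total hydrogens = 27.
Net charge -1.
Molecular formula: C18H27ClIO5-

C18H27ClIO5-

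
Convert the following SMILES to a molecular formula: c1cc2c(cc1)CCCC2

Heavy atoms from the SMILES: 10 C.
Implicit hydrogens by atom environment:
  4 × C: 2 H each → 8
  4 × C (aromatic): 1 H each → 4
  2 × C (aromatic): no H
  Total hydrogens = 12.
Molecular formula: C10H12

C10H12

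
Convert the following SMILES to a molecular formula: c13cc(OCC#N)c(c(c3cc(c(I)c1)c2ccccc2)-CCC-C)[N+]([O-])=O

C22H19IN2O3

Heavy atoms from the SMILES: 22 C, 1 I, 2 N, 3 O.
Implicit hydrogens by atom environment:
  8 × C (aromatic): 1 H each → 8
  8 × C (aromatic): no H
  4 × C: 2 H each → 8
  2 × O: no H
  1 × C: 3 H
  1 × C: no H
  1 × I: no H
  1 × N (charge +1): no H
  1 × N: no H
  1 × O (charge -1): no H
  Total hydrogens = 19.
Molecular formula: C22H19IN2O3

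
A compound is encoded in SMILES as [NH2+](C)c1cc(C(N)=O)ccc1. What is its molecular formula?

Heavy atoms from the SMILES: 8 C, 2 N, 1 O.
Implicit hydrogens by atom environment:
  4 × C (aromatic): 1 H each → 4
  2 × C (aromatic): no H
  1 × C: 3 H
  1 × C: no H
  1 × N (charge +1): 2 H
  1 × N: 2 H
  1 × O: no H
  Total hydrogens = 11.
Net charge +1.
Molecular formula: C8H11N2O+

C8H11N2O+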